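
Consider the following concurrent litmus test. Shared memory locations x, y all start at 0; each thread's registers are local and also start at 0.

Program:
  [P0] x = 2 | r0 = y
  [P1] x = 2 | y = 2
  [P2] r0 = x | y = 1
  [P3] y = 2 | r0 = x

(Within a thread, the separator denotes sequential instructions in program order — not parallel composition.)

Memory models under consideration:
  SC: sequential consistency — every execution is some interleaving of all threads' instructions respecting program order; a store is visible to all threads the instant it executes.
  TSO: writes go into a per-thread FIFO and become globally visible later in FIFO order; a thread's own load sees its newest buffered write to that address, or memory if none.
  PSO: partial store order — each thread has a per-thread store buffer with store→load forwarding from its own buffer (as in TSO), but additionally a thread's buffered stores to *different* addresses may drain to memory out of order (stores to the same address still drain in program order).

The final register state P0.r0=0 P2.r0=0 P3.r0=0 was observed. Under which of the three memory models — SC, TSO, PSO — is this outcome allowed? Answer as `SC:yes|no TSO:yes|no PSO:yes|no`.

SC:no TSO:yes PSO:yes

outcome vector order: (P0.r0,P2.r0,P3.r0)
under SC → 002, 022, 100, 102, 120, 122, 200, 202, 220, 222
under TSO → 000, 002, 020, 022, 100, 102, 120, 122, 200, 202, 220, 222
under PSO → 000, 002, 020, 022, 100, 102, 120, 122, 200, 202, 220, 222
target 000 ∈ {TSO,PSO}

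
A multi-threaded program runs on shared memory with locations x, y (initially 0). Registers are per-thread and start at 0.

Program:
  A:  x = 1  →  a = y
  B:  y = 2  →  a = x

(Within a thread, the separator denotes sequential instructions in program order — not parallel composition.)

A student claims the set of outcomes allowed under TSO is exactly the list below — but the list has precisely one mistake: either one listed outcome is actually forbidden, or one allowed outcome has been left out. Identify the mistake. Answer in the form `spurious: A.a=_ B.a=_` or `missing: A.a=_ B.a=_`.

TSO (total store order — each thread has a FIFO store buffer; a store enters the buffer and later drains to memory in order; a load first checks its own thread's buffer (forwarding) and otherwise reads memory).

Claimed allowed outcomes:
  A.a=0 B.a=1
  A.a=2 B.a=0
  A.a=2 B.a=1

outcome vector order: (A.a,B.a)
TSO (4): 00; 01; 20; 21
TSO∖claimed = {00}

missing: A.a=0 B.a=0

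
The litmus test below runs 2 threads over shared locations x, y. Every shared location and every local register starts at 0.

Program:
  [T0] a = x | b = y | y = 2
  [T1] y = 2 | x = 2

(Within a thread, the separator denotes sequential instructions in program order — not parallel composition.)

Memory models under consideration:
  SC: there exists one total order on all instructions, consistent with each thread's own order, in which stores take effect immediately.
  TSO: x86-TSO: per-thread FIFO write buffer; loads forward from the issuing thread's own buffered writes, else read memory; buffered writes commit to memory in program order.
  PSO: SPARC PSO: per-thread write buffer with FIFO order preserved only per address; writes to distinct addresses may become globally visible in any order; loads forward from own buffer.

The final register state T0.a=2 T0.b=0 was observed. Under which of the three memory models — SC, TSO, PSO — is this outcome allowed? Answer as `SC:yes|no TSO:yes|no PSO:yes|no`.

SC:no TSO:no PSO:yes

outcome vector order: (T0.a,T0.b)
[SC] allowed = {0/0; 0/2; 2/2}
[TSO] allowed = {0/0; 0/2; 2/2}
[PSO] allowed = {0/0; 0/2; 2/0; 2/2}
target 2/0 ∈ {PSO}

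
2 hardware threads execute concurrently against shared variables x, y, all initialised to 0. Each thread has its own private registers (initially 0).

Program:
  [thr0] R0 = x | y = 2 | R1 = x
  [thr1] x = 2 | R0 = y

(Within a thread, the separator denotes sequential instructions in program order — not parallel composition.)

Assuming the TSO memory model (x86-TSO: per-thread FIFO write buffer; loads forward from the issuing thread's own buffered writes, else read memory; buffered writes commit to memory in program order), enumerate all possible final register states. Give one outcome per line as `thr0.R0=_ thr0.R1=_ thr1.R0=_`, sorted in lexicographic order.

outcome vector order: (thr0.R0,thr0.R1,thr1.R0)
|TSO outcomes| = 6

thr0.R0=0 thr0.R1=0 thr1.R0=0
thr0.R0=0 thr0.R1=0 thr1.R0=2
thr0.R0=0 thr0.R1=2 thr1.R0=0
thr0.R0=0 thr0.R1=2 thr1.R0=2
thr0.R0=2 thr0.R1=2 thr1.R0=0
thr0.R0=2 thr0.R1=2 thr1.R0=2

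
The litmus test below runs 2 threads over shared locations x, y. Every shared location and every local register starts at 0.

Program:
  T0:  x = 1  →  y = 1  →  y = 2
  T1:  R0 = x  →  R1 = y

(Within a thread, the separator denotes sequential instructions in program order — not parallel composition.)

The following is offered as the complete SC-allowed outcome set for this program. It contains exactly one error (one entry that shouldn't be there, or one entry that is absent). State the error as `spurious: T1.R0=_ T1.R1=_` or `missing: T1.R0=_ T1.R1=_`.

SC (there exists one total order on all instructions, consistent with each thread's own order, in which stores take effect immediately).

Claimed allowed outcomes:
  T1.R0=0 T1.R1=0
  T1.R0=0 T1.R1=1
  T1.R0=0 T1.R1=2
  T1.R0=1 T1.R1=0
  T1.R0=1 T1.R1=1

outcome vector order: (T1.R0,T1.R1)
under SC → <0 0>; <0 1>; <0 2>; <1 0>; <1 1>; <1 2>
SC∖claimed = {<1 2>}

missing: T1.R0=1 T1.R1=2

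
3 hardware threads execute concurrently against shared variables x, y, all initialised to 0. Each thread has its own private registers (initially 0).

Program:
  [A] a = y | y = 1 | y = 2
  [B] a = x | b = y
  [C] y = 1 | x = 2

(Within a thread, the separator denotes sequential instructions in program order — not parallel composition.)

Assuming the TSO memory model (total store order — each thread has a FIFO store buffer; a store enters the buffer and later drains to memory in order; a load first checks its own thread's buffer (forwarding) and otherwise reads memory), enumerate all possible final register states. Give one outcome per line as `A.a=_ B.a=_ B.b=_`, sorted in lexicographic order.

outcome vector order: (A.a,B.a,B.b)
|TSO outcomes| = 10

A.a=0 B.a=0 B.b=0
A.a=0 B.a=0 B.b=1
A.a=0 B.a=0 B.b=2
A.a=0 B.a=2 B.b=1
A.a=0 B.a=2 B.b=2
A.a=1 B.a=0 B.b=0
A.a=1 B.a=0 B.b=1
A.a=1 B.a=0 B.b=2
A.a=1 B.a=2 B.b=1
A.a=1 B.a=2 B.b=2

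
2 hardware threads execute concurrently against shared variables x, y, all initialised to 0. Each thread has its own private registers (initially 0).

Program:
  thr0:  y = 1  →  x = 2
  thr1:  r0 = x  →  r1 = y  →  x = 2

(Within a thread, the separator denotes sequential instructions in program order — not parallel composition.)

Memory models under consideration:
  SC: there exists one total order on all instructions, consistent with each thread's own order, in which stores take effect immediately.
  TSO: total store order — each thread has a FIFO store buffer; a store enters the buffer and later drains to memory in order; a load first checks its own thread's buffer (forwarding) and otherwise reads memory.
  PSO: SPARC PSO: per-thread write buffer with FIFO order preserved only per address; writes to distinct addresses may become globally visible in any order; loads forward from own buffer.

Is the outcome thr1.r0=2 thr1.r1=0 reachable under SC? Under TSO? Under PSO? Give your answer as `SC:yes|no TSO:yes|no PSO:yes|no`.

SC:no TSO:no PSO:yes

outcome vector order: (thr1.r0,thr1.r1)
under SC → (0,0); (0,1); (2,1)
under TSO → (0,0); (0,1); (2,1)
under PSO → (0,0); (0,1); (2,0); (2,1)
target (2,0) ∈ {PSO}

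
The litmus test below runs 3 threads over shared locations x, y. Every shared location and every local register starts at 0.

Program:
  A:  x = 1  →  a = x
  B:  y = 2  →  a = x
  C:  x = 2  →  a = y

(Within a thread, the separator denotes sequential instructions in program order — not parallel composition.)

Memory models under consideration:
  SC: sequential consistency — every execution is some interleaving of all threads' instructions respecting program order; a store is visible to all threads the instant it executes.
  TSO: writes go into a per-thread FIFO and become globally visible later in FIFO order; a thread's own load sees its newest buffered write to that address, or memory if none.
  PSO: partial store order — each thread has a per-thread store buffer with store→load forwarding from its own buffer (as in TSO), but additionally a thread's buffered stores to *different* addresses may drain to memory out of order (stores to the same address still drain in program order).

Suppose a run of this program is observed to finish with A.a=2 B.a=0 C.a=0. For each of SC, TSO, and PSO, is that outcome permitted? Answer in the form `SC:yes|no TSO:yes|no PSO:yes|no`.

SC:no TSO:yes PSO:yes

outcome vector order: (A.a,B.a,C.a)
under SC → <1 0 2>, <1 1 0>, <1 1 2>, <1 2 0>, <1 2 2>, <2 0 2>, <2 1 2>, <2 2 0>, <2 2 2>
under TSO → <1 0 0>, <1 0 2>, <1 1 0>, <1 1 2>, <1 2 0>, <1 2 2>, <2 0 0>, <2 0 2>, <2 1 0>, <2 1 2>, <2 2 0>, <2 2 2>
under PSO → <1 0 0>, <1 0 2>, <1 1 0>, <1 1 2>, <1 2 0>, <1 2 2>, <2 0 0>, <2 0 2>, <2 1 0>, <2 1 2>, <2 2 0>, <2 2 2>
target <2 0 0> ∈ {TSO,PSO}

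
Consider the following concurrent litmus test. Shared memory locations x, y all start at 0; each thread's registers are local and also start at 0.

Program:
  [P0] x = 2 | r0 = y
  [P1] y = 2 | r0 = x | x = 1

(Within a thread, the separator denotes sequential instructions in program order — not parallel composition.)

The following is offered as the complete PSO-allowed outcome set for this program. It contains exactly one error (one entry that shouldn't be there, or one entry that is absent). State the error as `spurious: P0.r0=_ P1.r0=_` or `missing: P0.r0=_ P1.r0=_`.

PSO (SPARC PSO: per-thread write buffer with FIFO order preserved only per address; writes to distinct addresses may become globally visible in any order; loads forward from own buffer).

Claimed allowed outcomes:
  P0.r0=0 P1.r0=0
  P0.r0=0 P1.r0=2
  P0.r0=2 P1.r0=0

outcome vector order: (P0.r0,P1.r0)
under PSO → 0/0, 0/2, 2/0, 2/2
PSO∖claimed = {2/2}

missing: P0.r0=2 P1.r0=2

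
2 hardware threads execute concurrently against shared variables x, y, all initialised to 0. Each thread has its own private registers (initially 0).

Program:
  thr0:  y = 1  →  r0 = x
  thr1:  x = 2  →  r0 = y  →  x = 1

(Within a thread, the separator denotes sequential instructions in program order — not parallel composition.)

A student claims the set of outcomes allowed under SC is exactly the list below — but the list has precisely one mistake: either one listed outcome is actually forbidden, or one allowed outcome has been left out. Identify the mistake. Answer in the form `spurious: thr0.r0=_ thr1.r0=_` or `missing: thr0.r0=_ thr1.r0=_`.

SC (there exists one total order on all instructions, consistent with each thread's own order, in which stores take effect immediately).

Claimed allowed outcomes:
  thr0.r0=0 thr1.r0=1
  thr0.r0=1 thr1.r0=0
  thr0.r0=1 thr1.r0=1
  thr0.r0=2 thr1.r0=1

missing: thr0.r0=2 thr1.r0=0

outcome vector order: (thr0.r0,thr1.r0)
SC: 5 outcomes — {<0 1>; <1 0>; <1 1>; <2 0>; <2 1>}
SC∖claimed = {<2 0>}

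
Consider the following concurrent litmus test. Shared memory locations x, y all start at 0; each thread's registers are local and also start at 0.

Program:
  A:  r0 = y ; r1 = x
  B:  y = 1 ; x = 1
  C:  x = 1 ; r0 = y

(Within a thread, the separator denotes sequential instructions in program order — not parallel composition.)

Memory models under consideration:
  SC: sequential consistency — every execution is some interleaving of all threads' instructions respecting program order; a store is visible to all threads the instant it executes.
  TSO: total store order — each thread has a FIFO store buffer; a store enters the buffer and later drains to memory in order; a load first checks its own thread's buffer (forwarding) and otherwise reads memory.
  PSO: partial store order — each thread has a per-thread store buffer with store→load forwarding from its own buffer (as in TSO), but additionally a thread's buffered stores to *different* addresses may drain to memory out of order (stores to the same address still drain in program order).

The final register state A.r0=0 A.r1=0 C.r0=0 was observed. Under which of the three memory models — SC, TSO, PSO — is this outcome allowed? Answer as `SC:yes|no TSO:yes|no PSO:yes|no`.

outcome vector order: (A.r0,A.r1,C.r0)
SC (7): 000, 001, 010, 011, 101, 110, 111
TSO (8): 000, 001, 010, 011, 100, 101, 110, 111
PSO (8): 000, 001, 010, 011, 100, 101, 110, 111
target 000 ∈ {SC,TSO,PSO}

SC:yes TSO:yes PSO:yes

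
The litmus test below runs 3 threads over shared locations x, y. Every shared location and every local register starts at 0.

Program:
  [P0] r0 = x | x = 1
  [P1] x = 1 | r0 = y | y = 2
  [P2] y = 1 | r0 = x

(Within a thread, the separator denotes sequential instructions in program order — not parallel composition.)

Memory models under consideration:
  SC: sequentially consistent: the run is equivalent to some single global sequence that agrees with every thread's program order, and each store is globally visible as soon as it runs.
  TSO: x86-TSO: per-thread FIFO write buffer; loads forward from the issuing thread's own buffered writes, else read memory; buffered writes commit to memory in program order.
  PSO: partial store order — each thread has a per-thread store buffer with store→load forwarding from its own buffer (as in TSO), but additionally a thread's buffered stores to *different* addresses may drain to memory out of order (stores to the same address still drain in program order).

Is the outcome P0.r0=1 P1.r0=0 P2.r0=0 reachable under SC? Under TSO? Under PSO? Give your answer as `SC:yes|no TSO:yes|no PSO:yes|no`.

SC:no TSO:yes PSO:yes

outcome vector order: (P0.r0,P1.r0,P2.r0)
under SC → <0 0 1>, <0 1 0>, <0 1 1>, <1 0 1>, <1 1 0>, <1 1 1>
under TSO → <0 0 0>, <0 0 1>, <0 1 0>, <0 1 1>, <1 0 0>, <1 0 1>, <1 1 0>, <1 1 1>
under PSO → <0 0 0>, <0 0 1>, <0 1 0>, <0 1 1>, <1 0 0>, <1 0 1>, <1 1 0>, <1 1 1>
target <1 0 0> ∈ {TSO,PSO}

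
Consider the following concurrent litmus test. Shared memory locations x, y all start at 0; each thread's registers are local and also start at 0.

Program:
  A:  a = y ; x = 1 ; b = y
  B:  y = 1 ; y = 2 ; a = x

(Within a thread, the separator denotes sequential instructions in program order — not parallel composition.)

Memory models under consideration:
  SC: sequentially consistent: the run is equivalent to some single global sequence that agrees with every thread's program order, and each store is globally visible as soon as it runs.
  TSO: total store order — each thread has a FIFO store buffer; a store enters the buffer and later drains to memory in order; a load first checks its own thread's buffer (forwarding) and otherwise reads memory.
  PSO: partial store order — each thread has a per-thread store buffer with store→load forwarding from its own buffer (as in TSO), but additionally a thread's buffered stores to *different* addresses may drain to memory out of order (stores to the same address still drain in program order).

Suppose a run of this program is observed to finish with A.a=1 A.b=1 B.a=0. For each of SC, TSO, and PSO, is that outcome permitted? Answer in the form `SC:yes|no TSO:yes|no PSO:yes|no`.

SC:no TSO:yes PSO:yes

outcome vector order: (A.a,A.b,B.a)
SC (9): 0/0/1; 0/1/1; 0/2/0; 0/2/1; 1/1/1; 1/2/0; 1/2/1; 2/2/0; 2/2/1
TSO (12): 0/0/0; 0/0/1; 0/1/0; 0/1/1; 0/2/0; 0/2/1; 1/1/0; 1/1/1; 1/2/0; 1/2/1; 2/2/0; 2/2/1
PSO (12): 0/0/0; 0/0/1; 0/1/0; 0/1/1; 0/2/0; 0/2/1; 1/1/0; 1/1/1; 1/2/0; 1/2/1; 2/2/0; 2/2/1
target 1/1/0 ∈ {TSO,PSO}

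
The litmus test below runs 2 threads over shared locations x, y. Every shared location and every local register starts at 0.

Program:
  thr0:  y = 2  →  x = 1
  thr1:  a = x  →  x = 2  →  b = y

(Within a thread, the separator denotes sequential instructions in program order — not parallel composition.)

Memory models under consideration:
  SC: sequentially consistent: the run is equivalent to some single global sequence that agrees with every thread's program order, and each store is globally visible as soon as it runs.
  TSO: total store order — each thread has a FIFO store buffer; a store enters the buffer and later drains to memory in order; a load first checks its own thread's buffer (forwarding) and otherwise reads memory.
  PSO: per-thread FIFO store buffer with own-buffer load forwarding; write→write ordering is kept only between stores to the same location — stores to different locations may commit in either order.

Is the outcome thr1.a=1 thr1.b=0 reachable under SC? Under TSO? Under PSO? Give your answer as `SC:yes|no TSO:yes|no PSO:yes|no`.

outcome vector order: (thr1.a,thr1.b)
[SC] allowed = {0/0, 0/2, 1/2}
[TSO] allowed = {0/0, 0/2, 1/2}
[PSO] allowed = {0/0, 0/2, 1/0, 1/2}
target 1/0 ∈ {PSO}

SC:no TSO:no PSO:yes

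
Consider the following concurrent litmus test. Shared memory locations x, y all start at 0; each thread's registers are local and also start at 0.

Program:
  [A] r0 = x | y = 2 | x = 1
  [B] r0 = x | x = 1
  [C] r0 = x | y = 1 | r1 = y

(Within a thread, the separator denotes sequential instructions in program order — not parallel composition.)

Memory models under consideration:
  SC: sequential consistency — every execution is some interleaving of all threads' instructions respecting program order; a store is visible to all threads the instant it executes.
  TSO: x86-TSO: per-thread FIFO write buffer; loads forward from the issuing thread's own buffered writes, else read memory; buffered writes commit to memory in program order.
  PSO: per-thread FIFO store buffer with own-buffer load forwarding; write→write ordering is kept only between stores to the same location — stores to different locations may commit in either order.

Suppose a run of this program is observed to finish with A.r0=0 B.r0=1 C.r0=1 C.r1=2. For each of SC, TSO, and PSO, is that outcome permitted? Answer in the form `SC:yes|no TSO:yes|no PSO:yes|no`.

SC:no TSO:no PSO:yes

outcome vector order: (A.r0,B.r0,C.r0,C.r1)
under SC → (0,0,0,1), (0,0,0,2), (0,0,1,1), (0,0,1,2), (0,1,0,1), (0,1,0,2), (0,1,1,1), (1,0,0,1), (1,0,0,2), (1,0,1,1), (1,0,1,2)
under TSO → (0,0,0,1), (0,0,0,2), (0,0,1,1), (0,0,1,2), (0,1,0,1), (0,1,0,2), (0,1,1,1), (1,0,0,1), (1,0,0,2), (1,0,1,1), (1,0,1,2)
under PSO → (0,0,0,1), (0,0,0,2), (0,0,1,1), (0,0,1,2), (0,1,0,1), (0,1,0,2), (0,1,1,1), (0,1,1,2), (1,0,0,1), (1,0,0,2), (1,0,1,1), (1,0,1,2)
target (0,1,1,2) ∈ {PSO}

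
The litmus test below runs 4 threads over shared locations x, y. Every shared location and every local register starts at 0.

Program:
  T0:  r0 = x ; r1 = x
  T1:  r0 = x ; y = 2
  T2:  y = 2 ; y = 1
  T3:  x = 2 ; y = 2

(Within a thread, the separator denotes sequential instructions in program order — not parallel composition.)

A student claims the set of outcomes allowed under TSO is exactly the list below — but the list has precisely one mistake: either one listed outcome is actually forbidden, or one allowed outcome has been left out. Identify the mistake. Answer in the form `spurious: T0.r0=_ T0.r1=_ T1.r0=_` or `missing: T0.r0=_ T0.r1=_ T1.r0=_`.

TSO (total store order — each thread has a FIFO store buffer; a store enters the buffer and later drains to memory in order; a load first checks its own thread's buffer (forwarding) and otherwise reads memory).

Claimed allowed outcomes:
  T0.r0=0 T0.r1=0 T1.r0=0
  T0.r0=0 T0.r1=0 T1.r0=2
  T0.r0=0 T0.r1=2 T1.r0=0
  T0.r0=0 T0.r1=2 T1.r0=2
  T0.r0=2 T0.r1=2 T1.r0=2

outcome vector order: (T0.r0,T0.r1,T1.r0)
TSO (6): 000 002 020 022 220 222
TSO∖claimed = {220}

missing: T0.r0=2 T0.r1=2 T1.r0=0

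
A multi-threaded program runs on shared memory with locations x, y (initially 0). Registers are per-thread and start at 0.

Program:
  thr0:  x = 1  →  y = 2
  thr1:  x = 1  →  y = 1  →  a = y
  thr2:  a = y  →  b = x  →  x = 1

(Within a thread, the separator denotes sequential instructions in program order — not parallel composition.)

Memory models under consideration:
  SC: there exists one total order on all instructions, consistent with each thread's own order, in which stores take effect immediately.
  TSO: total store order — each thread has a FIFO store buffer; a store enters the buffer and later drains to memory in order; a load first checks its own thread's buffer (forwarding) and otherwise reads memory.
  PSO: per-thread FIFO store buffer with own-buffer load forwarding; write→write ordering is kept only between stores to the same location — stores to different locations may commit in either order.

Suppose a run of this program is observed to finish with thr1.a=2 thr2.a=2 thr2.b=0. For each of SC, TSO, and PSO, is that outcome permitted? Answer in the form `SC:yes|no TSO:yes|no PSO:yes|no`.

SC:no TSO:no PSO:yes

outcome vector order: (thr1.a,thr2.a,thr2.b)
under SC → <1 0 0>; <1 0 1>; <1 1 1>; <1 2 1>; <2 0 0>; <2 0 1>; <2 1 1>; <2 2 1>
under TSO → <1 0 0>; <1 0 1>; <1 1 1>; <1 2 1>; <2 0 0>; <2 0 1>; <2 1 1>; <2 2 1>
under PSO → <1 0 0>; <1 0 1>; <1 1 0>; <1 1 1>; <1 2 0>; <1 2 1>; <2 0 0>; <2 0 1>; <2 1 0>; <2 1 1>; <2 2 0>; <2 2 1>
target <2 2 0> ∈ {PSO}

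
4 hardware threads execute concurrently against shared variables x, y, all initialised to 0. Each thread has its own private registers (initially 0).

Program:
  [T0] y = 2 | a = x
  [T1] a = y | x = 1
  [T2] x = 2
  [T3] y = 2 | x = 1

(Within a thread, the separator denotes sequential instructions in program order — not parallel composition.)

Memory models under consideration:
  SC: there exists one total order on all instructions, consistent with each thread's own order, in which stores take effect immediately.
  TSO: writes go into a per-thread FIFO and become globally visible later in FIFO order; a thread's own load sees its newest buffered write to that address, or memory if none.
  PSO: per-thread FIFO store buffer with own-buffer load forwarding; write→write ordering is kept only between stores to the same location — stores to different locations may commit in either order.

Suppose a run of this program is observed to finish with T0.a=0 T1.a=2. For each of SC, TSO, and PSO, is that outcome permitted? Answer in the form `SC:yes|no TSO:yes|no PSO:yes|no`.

outcome vector order: (T0.a,T1.a)
SC: 6 outcomes — {0/0; 0/2; 1/0; 1/2; 2/0; 2/2}
TSO: 6 outcomes — {0/0; 0/2; 1/0; 1/2; 2/0; 2/2}
PSO: 6 outcomes — {0/0; 0/2; 1/0; 1/2; 2/0; 2/2}
target 0/2 ∈ {SC,TSO,PSO}

SC:yes TSO:yes PSO:yes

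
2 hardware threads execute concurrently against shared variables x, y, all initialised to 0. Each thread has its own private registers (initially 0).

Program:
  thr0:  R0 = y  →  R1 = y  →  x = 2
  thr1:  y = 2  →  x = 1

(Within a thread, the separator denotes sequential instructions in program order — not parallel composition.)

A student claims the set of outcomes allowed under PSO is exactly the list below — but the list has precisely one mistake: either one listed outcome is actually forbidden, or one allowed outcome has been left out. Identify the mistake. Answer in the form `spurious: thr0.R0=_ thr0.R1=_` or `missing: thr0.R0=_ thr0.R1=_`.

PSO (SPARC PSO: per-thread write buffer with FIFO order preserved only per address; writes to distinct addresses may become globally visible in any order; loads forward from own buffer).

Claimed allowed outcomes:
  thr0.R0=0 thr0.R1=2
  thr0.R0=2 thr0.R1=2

missing: thr0.R0=0 thr0.R1=0

outcome vector order: (thr0.R0,thr0.R1)
PSO (3): 0/0 0/2 2/2
PSO∖claimed = {0/0}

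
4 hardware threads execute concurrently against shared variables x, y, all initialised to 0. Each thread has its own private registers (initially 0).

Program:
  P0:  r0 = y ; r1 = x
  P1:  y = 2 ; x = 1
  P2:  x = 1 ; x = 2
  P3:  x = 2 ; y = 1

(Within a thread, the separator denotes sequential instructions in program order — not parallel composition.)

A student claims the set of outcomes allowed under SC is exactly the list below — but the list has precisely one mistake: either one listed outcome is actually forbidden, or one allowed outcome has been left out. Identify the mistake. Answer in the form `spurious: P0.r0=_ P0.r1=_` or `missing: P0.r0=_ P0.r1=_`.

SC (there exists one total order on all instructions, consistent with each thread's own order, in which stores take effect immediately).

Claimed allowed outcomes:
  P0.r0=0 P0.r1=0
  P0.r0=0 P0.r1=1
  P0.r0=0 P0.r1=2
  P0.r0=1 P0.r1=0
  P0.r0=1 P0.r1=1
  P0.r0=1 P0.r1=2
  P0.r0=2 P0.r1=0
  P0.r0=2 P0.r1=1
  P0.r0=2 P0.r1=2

spurious: P0.r0=1 P0.r1=0

outcome vector order: (P0.r0,P0.r1)
[SC] allowed = {(0,0) (0,1) (0,2) (1,1) (1,2) (2,0) (2,1) (2,2)}
claimed∖SC = {(1,0)}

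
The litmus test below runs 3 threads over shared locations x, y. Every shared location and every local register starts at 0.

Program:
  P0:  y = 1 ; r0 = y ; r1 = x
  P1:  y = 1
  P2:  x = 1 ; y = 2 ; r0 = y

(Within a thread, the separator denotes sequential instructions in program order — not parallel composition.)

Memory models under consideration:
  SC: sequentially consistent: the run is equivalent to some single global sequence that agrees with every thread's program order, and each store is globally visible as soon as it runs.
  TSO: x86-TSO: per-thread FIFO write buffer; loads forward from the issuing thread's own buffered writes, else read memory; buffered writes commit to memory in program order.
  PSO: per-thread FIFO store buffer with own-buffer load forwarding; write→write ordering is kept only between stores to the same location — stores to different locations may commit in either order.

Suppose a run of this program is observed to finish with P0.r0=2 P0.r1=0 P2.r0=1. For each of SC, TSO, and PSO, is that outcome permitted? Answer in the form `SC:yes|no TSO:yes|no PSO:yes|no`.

SC:no TSO:no PSO:yes

outcome vector order: (P0.r0,P0.r1,P2.r0)
SC: 6 outcomes — {(1,0,1), (1,0,2), (1,1,1), (1,1,2), (2,1,1), (2,1,2)}
TSO: 6 outcomes — {(1,0,1), (1,0,2), (1,1,1), (1,1,2), (2,1,1), (2,1,2)}
PSO: 8 outcomes — {(1,0,1), (1,0,2), (1,1,1), (1,1,2), (2,0,1), (2,0,2), (2,1,1), (2,1,2)}
target (2,0,1) ∈ {PSO}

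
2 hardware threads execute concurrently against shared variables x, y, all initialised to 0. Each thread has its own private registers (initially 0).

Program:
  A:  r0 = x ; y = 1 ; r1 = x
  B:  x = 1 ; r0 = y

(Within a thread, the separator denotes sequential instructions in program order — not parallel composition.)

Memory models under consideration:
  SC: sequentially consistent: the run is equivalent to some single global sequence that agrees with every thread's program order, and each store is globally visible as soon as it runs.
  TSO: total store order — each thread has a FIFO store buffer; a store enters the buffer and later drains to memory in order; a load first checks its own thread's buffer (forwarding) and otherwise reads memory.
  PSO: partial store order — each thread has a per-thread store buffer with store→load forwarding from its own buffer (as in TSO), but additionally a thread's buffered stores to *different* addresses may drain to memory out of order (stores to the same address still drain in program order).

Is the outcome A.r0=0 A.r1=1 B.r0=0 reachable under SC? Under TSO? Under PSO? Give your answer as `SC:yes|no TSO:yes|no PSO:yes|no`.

outcome vector order: (A.r0,A.r1,B.r0)
SC: 5 outcomes — {<0 0 1>; <0 1 0>; <0 1 1>; <1 1 0>; <1 1 1>}
TSO: 6 outcomes — {<0 0 0>; <0 0 1>; <0 1 0>; <0 1 1>; <1 1 0>; <1 1 1>}
PSO: 6 outcomes — {<0 0 0>; <0 0 1>; <0 1 0>; <0 1 1>; <1 1 0>; <1 1 1>}
target <0 1 0> ∈ {SC,TSO,PSO}

SC:yes TSO:yes PSO:yes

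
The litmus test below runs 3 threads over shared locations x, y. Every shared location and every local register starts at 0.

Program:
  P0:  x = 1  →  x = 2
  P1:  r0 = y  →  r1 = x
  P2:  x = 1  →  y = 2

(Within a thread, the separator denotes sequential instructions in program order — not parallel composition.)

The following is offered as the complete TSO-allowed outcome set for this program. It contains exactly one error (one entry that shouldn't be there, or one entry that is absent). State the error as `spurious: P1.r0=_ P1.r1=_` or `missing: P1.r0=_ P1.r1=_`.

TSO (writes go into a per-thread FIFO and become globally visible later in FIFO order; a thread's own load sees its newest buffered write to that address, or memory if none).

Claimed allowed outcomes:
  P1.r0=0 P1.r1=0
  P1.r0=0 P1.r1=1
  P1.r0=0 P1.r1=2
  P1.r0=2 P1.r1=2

outcome vector order: (P1.r0,P1.r1)
TSO: 5 outcomes — {(0,0), (0,1), (0,2), (2,1), (2,2)}
TSO∖claimed = {(2,1)}

missing: P1.r0=2 P1.r1=1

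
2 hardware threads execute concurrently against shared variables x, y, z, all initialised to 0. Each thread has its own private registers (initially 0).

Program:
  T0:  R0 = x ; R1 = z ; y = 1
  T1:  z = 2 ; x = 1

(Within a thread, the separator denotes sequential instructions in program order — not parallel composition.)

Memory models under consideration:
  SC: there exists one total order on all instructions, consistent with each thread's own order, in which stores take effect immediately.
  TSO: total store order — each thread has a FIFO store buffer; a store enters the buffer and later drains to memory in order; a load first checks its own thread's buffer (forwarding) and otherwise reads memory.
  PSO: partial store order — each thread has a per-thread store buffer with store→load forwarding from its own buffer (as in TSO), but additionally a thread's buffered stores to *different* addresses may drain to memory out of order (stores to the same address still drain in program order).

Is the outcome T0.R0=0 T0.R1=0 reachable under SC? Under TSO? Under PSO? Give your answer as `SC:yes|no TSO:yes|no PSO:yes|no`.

SC:yes TSO:yes PSO:yes

outcome vector order: (T0.R0,T0.R1)
under SC → <0 0> <0 2> <1 2>
under TSO → <0 0> <0 2> <1 2>
under PSO → <0 0> <0 2> <1 0> <1 2>
target <0 0> ∈ {SC,TSO,PSO}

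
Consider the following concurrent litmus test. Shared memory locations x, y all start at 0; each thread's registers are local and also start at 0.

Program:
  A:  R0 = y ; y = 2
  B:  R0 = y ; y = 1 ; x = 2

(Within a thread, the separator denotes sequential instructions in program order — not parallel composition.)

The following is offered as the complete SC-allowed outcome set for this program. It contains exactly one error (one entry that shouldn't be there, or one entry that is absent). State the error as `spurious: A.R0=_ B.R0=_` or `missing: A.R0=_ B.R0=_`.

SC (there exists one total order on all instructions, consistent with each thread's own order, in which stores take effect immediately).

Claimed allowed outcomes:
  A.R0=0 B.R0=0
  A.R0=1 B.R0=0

missing: A.R0=0 B.R0=2

outcome vector order: (A.R0,B.R0)
[SC] allowed = {00, 02, 10}
SC∖claimed = {02}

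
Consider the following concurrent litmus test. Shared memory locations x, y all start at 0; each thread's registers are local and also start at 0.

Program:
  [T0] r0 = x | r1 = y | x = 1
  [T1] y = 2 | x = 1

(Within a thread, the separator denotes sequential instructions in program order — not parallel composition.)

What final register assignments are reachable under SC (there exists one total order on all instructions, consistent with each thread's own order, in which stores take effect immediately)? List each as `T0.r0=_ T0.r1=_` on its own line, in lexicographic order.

T0.r0=0 T0.r1=0
T0.r0=0 T0.r1=2
T0.r0=1 T0.r1=2

outcome vector order: (T0.r0,T0.r1)
|SC outcomes| = 3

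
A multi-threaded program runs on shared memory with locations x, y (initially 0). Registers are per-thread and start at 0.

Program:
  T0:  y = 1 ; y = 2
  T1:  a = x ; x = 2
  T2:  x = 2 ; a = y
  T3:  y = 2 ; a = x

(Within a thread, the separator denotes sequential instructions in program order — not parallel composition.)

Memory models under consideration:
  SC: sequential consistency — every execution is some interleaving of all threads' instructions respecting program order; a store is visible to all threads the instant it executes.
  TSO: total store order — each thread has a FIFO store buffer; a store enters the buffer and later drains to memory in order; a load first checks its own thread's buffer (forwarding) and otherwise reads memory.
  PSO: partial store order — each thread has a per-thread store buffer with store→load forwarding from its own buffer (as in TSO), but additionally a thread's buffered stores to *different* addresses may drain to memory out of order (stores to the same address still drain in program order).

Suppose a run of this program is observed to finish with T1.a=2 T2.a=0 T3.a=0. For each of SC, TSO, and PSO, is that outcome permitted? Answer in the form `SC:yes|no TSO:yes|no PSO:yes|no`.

SC:no TSO:yes PSO:yes

outcome vector order: (T1.a,T2.a,T3.a)
SC (10): 0/0/2, 0/1/0, 0/1/2, 0/2/0, 0/2/2, 2/0/2, 2/1/0, 2/1/2, 2/2/0, 2/2/2
TSO (12): 0/0/0, 0/0/2, 0/1/0, 0/1/2, 0/2/0, 0/2/2, 2/0/0, 2/0/2, 2/1/0, 2/1/2, 2/2/0, 2/2/2
PSO (12): 0/0/0, 0/0/2, 0/1/0, 0/1/2, 0/2/0, 0/2/2, 2/0/0, 2/0/2, 2/1/0, 2/1/2, 2/2/0, 2/2/2
target 2/0/0 ∈ {TSO,PSO}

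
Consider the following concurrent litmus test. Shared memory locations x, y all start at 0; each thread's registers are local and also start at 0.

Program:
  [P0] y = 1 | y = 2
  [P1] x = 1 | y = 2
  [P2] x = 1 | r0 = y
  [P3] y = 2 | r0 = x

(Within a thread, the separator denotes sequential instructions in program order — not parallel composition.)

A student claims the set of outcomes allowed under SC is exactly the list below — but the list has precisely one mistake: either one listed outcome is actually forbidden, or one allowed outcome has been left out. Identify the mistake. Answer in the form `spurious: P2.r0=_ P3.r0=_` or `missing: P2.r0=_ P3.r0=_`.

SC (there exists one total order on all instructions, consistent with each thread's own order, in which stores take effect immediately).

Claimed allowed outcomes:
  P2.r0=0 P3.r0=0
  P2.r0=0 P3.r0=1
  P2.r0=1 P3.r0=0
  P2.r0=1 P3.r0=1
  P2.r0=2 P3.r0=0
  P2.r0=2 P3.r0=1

outcome vector order: (P2.r0,P3.r0)
SC: 5 outcomes — {01; 10; 11; 20; 21}
claimed∖SC = {00}

spurious: P2.r0=0 P3.r0=0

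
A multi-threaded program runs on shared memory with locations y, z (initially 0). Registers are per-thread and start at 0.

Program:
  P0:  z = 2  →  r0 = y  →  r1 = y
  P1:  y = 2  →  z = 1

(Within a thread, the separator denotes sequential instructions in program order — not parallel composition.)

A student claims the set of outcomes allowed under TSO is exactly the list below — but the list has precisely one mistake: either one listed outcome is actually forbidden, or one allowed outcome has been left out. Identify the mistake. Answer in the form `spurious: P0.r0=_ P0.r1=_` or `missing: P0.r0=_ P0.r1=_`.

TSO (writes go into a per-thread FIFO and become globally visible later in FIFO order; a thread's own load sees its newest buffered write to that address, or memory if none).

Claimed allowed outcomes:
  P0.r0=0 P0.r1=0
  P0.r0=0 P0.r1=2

missing: P0.r0=2 P0.r1=2

outcome vector order: (P0.r0,P0.r1)
under TSO → 00; 02; 22
TSO∖claimed = {22}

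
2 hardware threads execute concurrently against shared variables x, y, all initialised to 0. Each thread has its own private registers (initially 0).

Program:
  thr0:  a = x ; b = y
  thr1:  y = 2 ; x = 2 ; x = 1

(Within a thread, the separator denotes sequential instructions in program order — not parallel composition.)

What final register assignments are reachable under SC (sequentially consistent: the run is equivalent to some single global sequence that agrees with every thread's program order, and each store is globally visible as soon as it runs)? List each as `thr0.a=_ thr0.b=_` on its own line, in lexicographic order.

thr0.a=0 thr0.b=0
thr0.a=0 thr0.b=2
thr0.a=1 thr0.b=2
thr0.a=2 thr0.b=2

outcome vector order: (thr0.a,thr0.b)
|SC outcomes| = 4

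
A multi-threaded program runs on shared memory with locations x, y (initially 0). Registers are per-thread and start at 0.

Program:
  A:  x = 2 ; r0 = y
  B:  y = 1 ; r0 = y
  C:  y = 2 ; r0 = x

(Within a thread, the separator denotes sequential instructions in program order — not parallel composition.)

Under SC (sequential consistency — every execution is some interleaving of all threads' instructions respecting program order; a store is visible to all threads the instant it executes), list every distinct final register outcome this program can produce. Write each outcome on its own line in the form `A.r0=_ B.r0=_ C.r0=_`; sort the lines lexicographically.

A.r0=0 B.r0=1 C.r0=2
A.r0=0 B.r0=2 C.r0=2
A.r0=1 B.r0=1 C.r0=0
A.r0=1 B.r0=1 C.r0=2
A.r0=1 B.r0=2 C.r0=2
A.r0=2 B.r0=1 C.r0=0
A.r0=2 B.r0=1 C.r0=2
A.r0=2 B.r0=2 C.r0=0
A.r0=2 B.r0=2 C.r0=2

outcome vector order: (A.r0,B.r0,C.r0)
|SC outcomes| = 9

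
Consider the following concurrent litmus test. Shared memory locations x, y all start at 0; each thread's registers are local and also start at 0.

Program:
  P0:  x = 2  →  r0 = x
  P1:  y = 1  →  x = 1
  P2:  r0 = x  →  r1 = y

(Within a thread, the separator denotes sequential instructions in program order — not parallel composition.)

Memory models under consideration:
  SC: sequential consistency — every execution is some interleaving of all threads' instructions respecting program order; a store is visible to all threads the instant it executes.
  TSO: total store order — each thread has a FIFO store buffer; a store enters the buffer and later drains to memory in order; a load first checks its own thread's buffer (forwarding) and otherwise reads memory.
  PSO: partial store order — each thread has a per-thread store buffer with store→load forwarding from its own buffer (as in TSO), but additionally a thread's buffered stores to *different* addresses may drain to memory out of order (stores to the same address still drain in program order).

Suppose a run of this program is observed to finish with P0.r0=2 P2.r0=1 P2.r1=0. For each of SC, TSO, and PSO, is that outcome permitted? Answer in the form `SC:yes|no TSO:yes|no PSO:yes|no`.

outcome vector order: (P0.r0,P2.r0,P2.r1)
[SC] allowed = {1/0/0 1/0/1 1/1/1 1/2/0 1/2/1 2/0/0 2/0/1 2/1/1 2/2/0 2/2/1}
[TSO] allowed = {1/0/0 1/0/1 1/1/1 1/2/0 1/2/1 2/0/0 2/0/1 2/1/1 2/2/0 2/2/1}
[PSO] allowed = {1/0/0 1/0/1 1/1/0 1/1/1 1/2/0 1/2/1 2/0/0 2/0/1 2/1/0 2/1/1 2/2/0 2/2/1}
target 2/1/0 ∈ {PSO}

SC:no TSO:no PSO:yes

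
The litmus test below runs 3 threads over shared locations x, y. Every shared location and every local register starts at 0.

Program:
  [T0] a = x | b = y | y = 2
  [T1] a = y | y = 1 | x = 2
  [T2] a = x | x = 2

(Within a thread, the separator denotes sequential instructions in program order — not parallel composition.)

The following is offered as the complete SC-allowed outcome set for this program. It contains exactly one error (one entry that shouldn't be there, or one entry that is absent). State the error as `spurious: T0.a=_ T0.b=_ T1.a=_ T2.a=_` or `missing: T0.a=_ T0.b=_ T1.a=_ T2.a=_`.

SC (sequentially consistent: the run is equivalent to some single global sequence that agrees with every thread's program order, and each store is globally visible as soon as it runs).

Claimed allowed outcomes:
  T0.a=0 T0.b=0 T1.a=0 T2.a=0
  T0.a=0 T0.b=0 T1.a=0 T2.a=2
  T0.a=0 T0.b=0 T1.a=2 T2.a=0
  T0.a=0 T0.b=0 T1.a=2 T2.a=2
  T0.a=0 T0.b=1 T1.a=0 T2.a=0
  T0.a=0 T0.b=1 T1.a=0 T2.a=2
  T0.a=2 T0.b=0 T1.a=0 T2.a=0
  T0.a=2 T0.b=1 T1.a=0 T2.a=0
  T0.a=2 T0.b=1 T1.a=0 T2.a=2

outcome vector order: (T0.a,T0.b,T1.a,T2.a)
under SC → <0 0 0 0>; <0 0 0 2>; <0 0 2 0>; <0 0 2 2>; <0 1 0 0>; <0 1 0 2>; <2 0 0 0>; <2 0 2 0>; <2 1 0 0>; <2 1 0 2>
SC∖claimed = {<2 0 2 0>}

missing: T0.a=2 T0.b=0 T1.a=2 T2.a=0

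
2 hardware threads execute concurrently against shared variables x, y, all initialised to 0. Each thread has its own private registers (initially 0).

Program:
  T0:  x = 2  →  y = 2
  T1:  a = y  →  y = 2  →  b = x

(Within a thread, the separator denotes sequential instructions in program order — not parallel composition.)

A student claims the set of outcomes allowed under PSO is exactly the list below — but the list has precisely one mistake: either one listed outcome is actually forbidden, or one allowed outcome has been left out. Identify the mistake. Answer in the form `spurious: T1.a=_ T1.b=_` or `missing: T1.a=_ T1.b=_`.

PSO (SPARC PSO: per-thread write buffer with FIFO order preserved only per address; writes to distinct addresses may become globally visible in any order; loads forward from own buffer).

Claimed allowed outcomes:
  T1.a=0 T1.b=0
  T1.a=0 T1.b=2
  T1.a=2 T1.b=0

missing: T1.a=2 T1.b=2

outcome vector order: (T1.a,T1.b)
PSO: 4 outcomes — {00; 02; 20; 22}
PSO∖claimed = {22}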